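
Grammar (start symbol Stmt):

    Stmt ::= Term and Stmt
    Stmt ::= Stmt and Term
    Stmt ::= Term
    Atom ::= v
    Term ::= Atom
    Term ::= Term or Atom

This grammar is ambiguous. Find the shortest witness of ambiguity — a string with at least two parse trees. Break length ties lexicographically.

length 1: no string has ≥2 trees
length 3: v and v has 2 parse trees

Two derivations of v and v:
  Stmt ⇒ Term and Stmt ⇒ Atom and Stmt ⇒ v and Stmt ⇒ v and Term ⇒ v and Atom ⇒ v and v
  Stmt ⇒ Stmt and Term ⇒ Term and Term ⇒ Atom and Term ⇒ v and Term ⇒ v and Atom ⇒ v and v

v and v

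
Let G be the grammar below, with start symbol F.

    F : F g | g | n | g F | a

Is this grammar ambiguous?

Witness: g g

Derivation 1: F ⇒ F g ⇒ g g
Derivation 2: F ⇒ g F ⇒ g g

Two distinct leftmost derivations for the same string.

Ambiguous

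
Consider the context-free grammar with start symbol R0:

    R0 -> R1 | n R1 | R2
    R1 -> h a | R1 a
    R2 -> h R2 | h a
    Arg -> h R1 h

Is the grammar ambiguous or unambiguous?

Ambiguous

Witness: h a

Derivation 1: R0 ⇒ R1 ⇒ h a
Derivation 2: R0 ⇒ R2 ⇒ h a

Two distinct leftmost derivations for the same string.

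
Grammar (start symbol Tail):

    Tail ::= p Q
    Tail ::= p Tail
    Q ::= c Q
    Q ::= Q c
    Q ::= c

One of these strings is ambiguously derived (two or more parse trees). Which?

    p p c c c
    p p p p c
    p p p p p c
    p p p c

p p c c c

p p c c c: 4 trees
p p p p c: 1 tree
p p p p p c: 1 tree
p p p c: 1 tree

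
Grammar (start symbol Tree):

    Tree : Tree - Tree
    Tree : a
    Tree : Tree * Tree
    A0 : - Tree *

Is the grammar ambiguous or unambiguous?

Witness: a * a * a

Derivation 1: Tree ⇒ Tree * Tree ⇒ a * Tree ⇒ a * Tree * Tree ⇒ a * a * Tree ⇒ a * a * a
Derivation 2: Tree ⇒ Tree * Tree ⇒ Tree * Tree * Tree ⇒ a * Tree * Tree ⇒ a * a * Tree ⇒ a * a * a

Two distinct leftmost derivations for the same string.

Ambiguous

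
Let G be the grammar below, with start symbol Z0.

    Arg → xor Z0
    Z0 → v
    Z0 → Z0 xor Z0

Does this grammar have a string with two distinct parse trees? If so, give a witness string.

Witness: v xor v xor v

Derivation 1: Z0 ⇒ Z0 xor Z0 ⇒ v xor Z0 ⇒ v xor Z0 xor Z0 ⇒ v xor v xor Z0 ⇒ v xor v xor v
Derivation 2: Z0 ⇒ Z0 xor Z0 ⇒ Z0 xor Z0 xor Z0 ⇒ v xor Z0 xor Z0 ⇒ v xor v xor Z0 ⇒ v xor v xor v

Two distinct leftmost derivations for the same string.

Ambiguous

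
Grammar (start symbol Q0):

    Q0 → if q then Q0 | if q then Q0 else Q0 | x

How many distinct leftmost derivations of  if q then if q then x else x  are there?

Parse trees for if q then if q then x else x:
  [Q0 if q then [Q0 if q then [Q0 x] else [Q0 x]]]
  [Q0 if q then [Q0 if q then [Q0 x]] else [Q0 x]]

2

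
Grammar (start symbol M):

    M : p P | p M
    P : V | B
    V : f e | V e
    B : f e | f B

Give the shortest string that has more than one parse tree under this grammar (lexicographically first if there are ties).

p f e

length 3: p f e has 2 parse trees

Two derivations of p f e:
  M ⇒ p P ⇒ p V ⇒ p f e
  M ⇒ p P ⇒ p B ⇒ p f e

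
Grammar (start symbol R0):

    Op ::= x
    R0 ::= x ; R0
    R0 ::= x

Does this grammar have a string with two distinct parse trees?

Only R0 is reachable from R0; ignoring the rest: Right-recursive list with a separator: after each atom, whether the separator follows determines the rule. One parse per string.

Unambiguous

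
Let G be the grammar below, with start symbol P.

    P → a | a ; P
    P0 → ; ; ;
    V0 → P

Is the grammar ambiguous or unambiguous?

Unambiguous

(P0, V0 are unreachable from P, so their rules don't affect L(P).) The reachable grammar is A → atom sep A | atom. Each atom is followed by either the separator (recurse) or end-of-string (stop) — no choice point.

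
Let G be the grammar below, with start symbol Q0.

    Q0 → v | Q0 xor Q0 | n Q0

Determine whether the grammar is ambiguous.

Witness: n v xor v

Derivation 1: Q0 ⇒ Q0 xor Q0 ⇒ n Q0 xor Q0 ⇒ n v xor Q0 ⇒ n v xor v
Derivation 2: Q0 ⇒ n Q0 ⇒ n Q0 xor Q0 ⇒ n v xor Q0 ⇒ n v xor v

Two distinct leftmost derivations for the same string.

Ambiguous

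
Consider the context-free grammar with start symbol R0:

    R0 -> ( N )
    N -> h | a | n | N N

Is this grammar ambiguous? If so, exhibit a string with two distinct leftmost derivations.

Witness: ( a a a )

Derivation 1: R0 ⇒ ( N ) ⇒ ( N N ) ⇒ ( a N ) ⇒ ( a N N ) ⇒ ( a a N ) ⇒ ( a a a )
Derivation 2: R0 ⇒ ( N ) ⇒ ( N N ) ⇒ ( N N N ) ⇒ ( a N N ) ⇒ ( a a N ) ⇒ ( a a a )

Two distinct leftmost derivations for the same string.

Ambiguous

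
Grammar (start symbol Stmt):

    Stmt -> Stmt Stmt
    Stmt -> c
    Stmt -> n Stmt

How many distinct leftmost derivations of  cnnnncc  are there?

Parse trees for cnnnncc:
  [Stmt [Stmt c] [Stmt [Stmt n [Stmt n [Stmt n [Stmt n [Stmt c]]]]] [Stmt c]]]
  [Stmt [Stmt c] [Stmt n [Stmt [Stmt n [Stmt n [Stmt n [Stmt c]]]] [Stmt c]]]]
  [Stmt [Stmt c] [Stmt n [Stmt n [Stmt [Stmt n [Stmt n [Stmt c]]] [Stmt c]]]]]
  [Stmt [Stmt c] [Stmt n [Stmt n [Stmt n [Stmt [Stmt n [Stmt c]] [Stmt c]]]]]]
  [Stmt [Stmt c] [Stmt n [Stmt n [Stmt n [Stmt n [Stmt [Stmt c] [Stmt c]]]]]]]
  [Stmt [Stmt [Stmt c] [Stmt n [Stmt n [Stmt n [Stmt n [Stmt c]]]]]] [Stmt c]]

6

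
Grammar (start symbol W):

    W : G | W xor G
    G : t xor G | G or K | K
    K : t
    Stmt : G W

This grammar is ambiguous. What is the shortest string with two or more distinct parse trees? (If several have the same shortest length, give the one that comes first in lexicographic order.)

t xor t

length 1: no string has ≥2 trees
length 3: t xor t has 2 parse trees

Two derivations of t xor t:
  W ⇒ G ⇒ t xor G ⇒ t xor K ⇒ t xor t
  W ⇒ W xor G ⇒ G xor G ⇒ K xor G ⇒ t xor G ⇒ t xor K ⇒ t xor t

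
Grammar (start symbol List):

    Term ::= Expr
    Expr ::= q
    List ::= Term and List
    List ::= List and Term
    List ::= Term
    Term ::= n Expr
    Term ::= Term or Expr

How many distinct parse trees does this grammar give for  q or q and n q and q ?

Parse trees for q or q and n q and q:
  [List [Term [Term [Expr q]] or [Expr q]] and [List [Term n [Expr q]] and [List [Term [Expr q]]]]]
  [List [Term [Term [Expr q]] or [Expr q]] and [List [List [Term n [Expr q]]] and [Term [Expr q]]]]
  [List [List [Term [Term [Expr q]] or [Expr q]] and [List [Term n [Expr q]]]] and [Term [Expr q]]]
  [List [List [List [Term [Term [Expr q]] or [Expr q]]] and [Term n [Expr q]]] and [Term [Expr q]]]

4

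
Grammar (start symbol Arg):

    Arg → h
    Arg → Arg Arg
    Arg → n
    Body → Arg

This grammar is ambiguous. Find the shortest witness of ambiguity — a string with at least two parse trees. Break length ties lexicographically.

h h h

length 1: no string has ≥2 trees
length 2: no string has ≥2 trees
length 3: h h h has 2 parse trees

Two derivations of h h h:
  Arg ⇒ Arg Arg ⇒ h Arg ⇒ h Arg Arg ⇒ h h Arg ⇒ h h h
  Arg ⇒ Arg Arg ⇒ Arg Arg Arg ⇒ h Arg Arg ⇒ h h Arg ⇒ h h h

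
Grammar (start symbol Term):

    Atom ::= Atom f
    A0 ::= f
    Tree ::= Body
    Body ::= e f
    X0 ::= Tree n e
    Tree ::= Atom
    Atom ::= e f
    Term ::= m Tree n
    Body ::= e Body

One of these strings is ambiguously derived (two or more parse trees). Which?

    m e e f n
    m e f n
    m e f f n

m e f n

m e e f n: 1 tree
m e f n: 2 trees
m e f f n: 1 tree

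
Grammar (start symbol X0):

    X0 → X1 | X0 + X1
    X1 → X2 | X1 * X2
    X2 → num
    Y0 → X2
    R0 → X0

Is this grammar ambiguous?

Unambiguous

(Y0, R0 are unreachable from X0, so their rules don't affect L(X0).) The grammar is stratified — X0 handles '+' (left-recursive), X1 handles '*', X2 atoms. Each operator has a fixed associativity and precedence level, so every string has one parse.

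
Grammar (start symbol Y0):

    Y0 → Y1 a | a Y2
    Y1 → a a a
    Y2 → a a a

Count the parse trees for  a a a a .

Parse trees for a a a a:
  [Y0 [Y1 a a a] a]
  [Y0 a [Y2 a a a]]

2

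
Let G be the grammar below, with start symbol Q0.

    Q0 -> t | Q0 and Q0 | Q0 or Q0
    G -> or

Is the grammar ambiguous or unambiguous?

Ambiguous

Witness: t and t and t

Derivation 1: Q0 ⇒ Q0 and Q0 ⇒ t and Q0 ⇒ t and Q0 and Q0 ⇒ t and t and Q0 ⇒ t and t and t
Derivation 2: Q0 ⇒ Q0 and Q0 ⇒ Q0 and Q0 and Q0 ⇒ t and Q0 and Q0 ⇒ t and t and Q0 ⇒ t and t and t

Two distinct leftmost derivations for the same string.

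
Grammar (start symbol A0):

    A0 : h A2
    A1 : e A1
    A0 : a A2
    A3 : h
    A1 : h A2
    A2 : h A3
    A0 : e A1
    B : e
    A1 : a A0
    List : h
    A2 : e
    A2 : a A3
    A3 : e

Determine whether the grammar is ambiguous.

(B, List are unreachable from A0, so their rules don't affect L(A0).) Restricted to the reachable nonterminals, every rule has the form A → t or A → t B, and no two rules for the same A share a first terminal. The grammar encodes a DFA — one run per string.

Unambiguous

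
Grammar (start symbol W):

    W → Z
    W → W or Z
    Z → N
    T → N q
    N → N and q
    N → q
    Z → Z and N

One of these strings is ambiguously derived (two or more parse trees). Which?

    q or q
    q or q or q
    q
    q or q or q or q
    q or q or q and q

q or q: 1 tree
q or q or q: 1 tree
q: 1 tree
q or q or q or q: 1 tree
q or q or q and q: 2 trees

q or q or q and q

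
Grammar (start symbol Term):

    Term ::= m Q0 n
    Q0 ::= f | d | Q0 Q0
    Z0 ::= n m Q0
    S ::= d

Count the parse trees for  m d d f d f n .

14

Parse trees for m d d f d f n (showing first 6 of 14):
  [Term m [Q0 [Q0 d] [Q0 [Q0 d] [Q0 [Q0 f] [Q0 [Q0 d] [Q0 f]]]]] n]
  [Term m [Q0 [Q0 d] [Q0 [Q0 d] [Q0 [Q0 [Q0 f] [Q0 d]] [Q0 f]]]] n]
  [Term m [Q0 [Q0 d] [Q0 [Q0 [Q0 d] [Q0 f]] [Q0 [Q0 d] [Q0 f]]]] n]
  [Term m [Q0 [Q0 d] [Q0 [Q0 [Q0 d] [Q0 [Q0 f] [Q0 d]]] [Q0 f]]] n]
  [Term m [Q0 [Q0 d] [Q0 [Q0 [Q0 [Q0 d] [Q0 f]] [Q0 d]] [Q0 f]]] n]
  [Term m [Q0 [Q0 [Q0 d] [Q0 d]] [Q0 [Q0 f] [Q0 [Q0 d] [Q0 f]]]] n]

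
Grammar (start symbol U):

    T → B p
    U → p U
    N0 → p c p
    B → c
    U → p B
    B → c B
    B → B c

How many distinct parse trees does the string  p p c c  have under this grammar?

Parse trees for p p c c:
  [U p [U p [B c [B c]]]]
  [U p [U p [B [B c] c]]]

2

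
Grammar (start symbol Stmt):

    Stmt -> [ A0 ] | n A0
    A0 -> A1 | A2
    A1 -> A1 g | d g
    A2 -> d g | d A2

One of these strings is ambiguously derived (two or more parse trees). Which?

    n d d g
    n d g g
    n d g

n d g

n d d g: 1 tree
n d g g: 1 tree
n d g: 2 trees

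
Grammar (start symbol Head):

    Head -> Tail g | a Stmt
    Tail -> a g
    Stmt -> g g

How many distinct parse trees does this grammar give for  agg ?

2

Parse trees for agg:
  [Head [Tail a g] g]
  [Head a [Stmt g g]]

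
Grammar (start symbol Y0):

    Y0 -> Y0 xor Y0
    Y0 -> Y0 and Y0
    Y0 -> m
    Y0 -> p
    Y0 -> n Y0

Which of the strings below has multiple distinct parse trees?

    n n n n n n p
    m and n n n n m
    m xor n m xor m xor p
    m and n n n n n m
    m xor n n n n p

n n n n n n p: 1 tree
m and n n n n m: 1 tree
m xor n m xor m xor p: 9 trees
m and n n n n n m: 1 tree
m xor n n n n p: 1 tree

m xor n m xor m xor p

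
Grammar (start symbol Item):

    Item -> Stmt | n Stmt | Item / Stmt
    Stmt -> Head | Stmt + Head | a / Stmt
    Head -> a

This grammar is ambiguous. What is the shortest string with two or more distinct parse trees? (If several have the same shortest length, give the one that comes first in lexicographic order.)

length 1: no string has ≥2 trees
length 2: no string has ≥2 trees
length 3: a / a has 2 parse trees

Two derivations of a / a:
  Item ⇒ Stmt ⇒ a / Stmt ⇒ a / Head ⇒ a / a
  Item ⇒ Item / Stmt ⇒ Stmt / Stmt ⇒ Head / Stmt ⇒ a / Stmt ⇒ a / Head ⇒ a / a

a / a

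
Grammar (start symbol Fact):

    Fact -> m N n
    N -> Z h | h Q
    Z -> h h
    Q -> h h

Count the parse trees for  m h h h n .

2

Parse trees for m h h h n:
  [Fact m [N [Z h h] h] n]
  [Fact m [N h [Q h h]] n]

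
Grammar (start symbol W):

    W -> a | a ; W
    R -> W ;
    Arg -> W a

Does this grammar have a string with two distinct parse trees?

Unambiguous

(R, Arg are unreachable from W, so their rules don't affect L(W).) The reachable grammar is A → atom sep A | atom. Each atom is followed by either the separator (recurse) or end-of-string (stop) — no choice point.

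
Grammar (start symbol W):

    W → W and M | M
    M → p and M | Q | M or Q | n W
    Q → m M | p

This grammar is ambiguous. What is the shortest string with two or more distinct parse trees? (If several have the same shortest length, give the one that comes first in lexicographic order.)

p and p

length 1: no string has ≥2 trees
length 2: no string has ≥2 trees
length 3: p and p has 2 parse trees

Two derivations of p and p:
  W ⇒ W and M ⇒ M and M ⇒ Q and M ⇒ p and M ⇒ p and Q ⇒ p and p
  W ⇒ M ⇒ p and M ⇒ p and Q ⇒ p and p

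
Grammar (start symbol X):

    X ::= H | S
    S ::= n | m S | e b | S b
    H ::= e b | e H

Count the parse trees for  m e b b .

Parse trees for m e b b:
  [X [S m [S [S e b] b]]]
  [X [S [S m [S e b]] b]]

2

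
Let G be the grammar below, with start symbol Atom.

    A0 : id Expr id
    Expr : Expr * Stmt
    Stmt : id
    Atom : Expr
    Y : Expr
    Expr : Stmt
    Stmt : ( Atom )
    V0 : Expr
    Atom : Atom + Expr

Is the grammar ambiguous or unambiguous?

(Y, A0, V0 are unreachable from Atom, so their rules don't affect L(Atom).) Atom → Atom + Expr | Expr  ;  Expr → Expr * Stmt | Stmt  — a left-associative chain with Stmt at the bottom. Each string factors uniquely by precedence.

Unambiguous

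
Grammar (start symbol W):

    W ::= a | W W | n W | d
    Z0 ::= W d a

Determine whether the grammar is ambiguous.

Ambiguous

Witness: a a a

Derivation 1: W ⇒ W W ⇒ a W ⇒ a W W ⇒ a a W ⇒ a a a
Derivation 2: W ⇒ W W ⇒ W W W ⇒ a W W ⇒ a a W ⇒ a a a

Two distinct leftmost derivations for the same string.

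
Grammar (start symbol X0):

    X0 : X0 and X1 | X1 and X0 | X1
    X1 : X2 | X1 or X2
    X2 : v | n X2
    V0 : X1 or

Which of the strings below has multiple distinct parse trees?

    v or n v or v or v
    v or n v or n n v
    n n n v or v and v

v or n v or v or v: 1 tree
v or n v or n n v: 1 tree
n n n v or v and v: 2 trees

n n n v or v and v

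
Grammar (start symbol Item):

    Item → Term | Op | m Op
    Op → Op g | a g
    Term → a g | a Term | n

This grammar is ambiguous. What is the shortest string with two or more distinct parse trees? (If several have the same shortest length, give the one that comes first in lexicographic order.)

length 1: no string has ≥2 trees
length 2: a g has 2 parse trees

Two derivations of a g:
  Item ⇒ Term ⇒ a g
  Item ⇒ Op ⇒ a g

a g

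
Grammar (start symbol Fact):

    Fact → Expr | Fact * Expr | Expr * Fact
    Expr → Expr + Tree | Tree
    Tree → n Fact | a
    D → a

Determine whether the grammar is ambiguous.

Ambiguous

Witness: a * a

Derivation 1: Fact ⇒ Fact * Expr ⇒ Expr * Expr ⇒ Tree * Expr ⇒ a * Expr ⇒ a * Tree ⇒ a * a
Derivation 2: Fact ⇒ Expr * Fact ⇒ Tree * Fact ⇒ a * Fact ⇒ a * Expr ⇒ a * Tree ⇒ a * a

Two distinct leftmost derivations for the same string.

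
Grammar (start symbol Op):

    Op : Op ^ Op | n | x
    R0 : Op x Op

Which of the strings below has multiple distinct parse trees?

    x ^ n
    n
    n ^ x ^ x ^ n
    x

n ^ x ^ x ^ n

x ^ n: 1 tree
n: 1 tree
n ^ x ^ x ^ n: 5 trees
x: 1 tree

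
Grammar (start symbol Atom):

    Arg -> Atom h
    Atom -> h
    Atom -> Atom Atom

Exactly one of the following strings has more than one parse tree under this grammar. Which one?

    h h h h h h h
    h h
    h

h h h h h h h

h h h h h h h: 132 trees
h h: 1 tree
h: 1 tree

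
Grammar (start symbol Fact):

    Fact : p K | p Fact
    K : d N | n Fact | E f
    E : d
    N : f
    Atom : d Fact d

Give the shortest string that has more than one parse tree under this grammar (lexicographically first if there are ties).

length 3: p d f has 2 parse trees

Two derivations of p d f:
  Fact ⇒ p K ⇒ p d N ⇒ p d f
  Fact ⇒ p K ⇒ p E f ⇒ p d f

p d f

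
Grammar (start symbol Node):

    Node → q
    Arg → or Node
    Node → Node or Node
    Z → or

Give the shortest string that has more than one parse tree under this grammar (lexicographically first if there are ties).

q or q or q

length 1: no string has ≥2 trees
length 3: no string has ≥2 trees
length 5: q or q or q has 2 parse trees

Two derivations of q or q or q:
  Node ⇒ Node or Node ⇒ q or Node ⇒ q or Node or Node ⇒ q or q or Node ⇒ q or q or q
  Node ⇒ Node or Node ⇒ Node or Node or Node ⇒ q or Node or Node ⇒ q or q or Node ⇒ q or q or q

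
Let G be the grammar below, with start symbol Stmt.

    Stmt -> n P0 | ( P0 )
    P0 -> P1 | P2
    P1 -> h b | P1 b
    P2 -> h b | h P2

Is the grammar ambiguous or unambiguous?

Witness: n h b

Derivation 1: Stmt ⇒ n P0 ⇒ n P1 ⇒ n h b
Derivation 2: Stmt ⇒ n P0 ⇒ n P2 ⇒ n h b

Two distinct leftmost derivations for the same string.

Ambiguous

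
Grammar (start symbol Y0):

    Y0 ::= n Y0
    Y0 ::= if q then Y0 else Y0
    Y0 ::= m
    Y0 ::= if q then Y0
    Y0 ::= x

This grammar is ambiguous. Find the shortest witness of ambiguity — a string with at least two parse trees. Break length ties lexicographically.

if q then if q then m else m

length 1: no string has ≥2 trees
length 2: no string has ≥2 trees
length 3: no string has ≥2 trees
length 4: no string has ≥2 trees
length 5: no string has ≥2 trees
length 6: no string has ≥2 trees
length 7: no string has ≥2 trees
length 8: no string has ≥2 trees
length 9: if q then if q then m else m has 2 parse trees

Two derivations of if q then if q then m else m:
  Y0 ⇒ if q then Y0 else Y0 ⇒ if q then if q then Y0 else Y0 ⇒ if q then if q then m else Y0 ⇒ if q then if q then m else m
  Y0 ⇒ if q then Y0 ⇒ if q then if q then Y0 else Y0 ⇒ if q then if q then m else Y0 ⇒ if q then if q then m else m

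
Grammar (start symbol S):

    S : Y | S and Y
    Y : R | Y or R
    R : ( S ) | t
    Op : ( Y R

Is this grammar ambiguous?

Unambiguous

(Op is unreachable from S, so its rules don't affect L(S).) This is a standard precedence ladder (S over Y over R), with each level left-recursive on its own operator ('and' at S, 'or' at Y). That structure is LR(1), hence unambiguous.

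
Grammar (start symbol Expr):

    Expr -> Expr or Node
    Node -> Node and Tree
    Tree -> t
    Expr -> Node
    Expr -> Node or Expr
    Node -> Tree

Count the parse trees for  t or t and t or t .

4

Parse trees for t or t and t or t:
  [Expr [Expr [Expr [Node [Tree t]]] or [Node [Node [Tree t]] and [Tree t]]] or [Node [Tree t]]]
  [Expr [Expr [Node [Tree t]] or [Expr [Node [Node [Tree t]] and [Tree t]]]] or [Node [Tree t]]]
  [Expr [Node [Tree t]] or [Expr [Expr [Node [Node [Tree t]] and [Tree t]]] or [Node [Tree t]]]]
  [Expr [Node [Tree t]] or [Expr [Node [Node [Tree t]] and [Tree t]] or [Expr [Node [Tree t]]]]]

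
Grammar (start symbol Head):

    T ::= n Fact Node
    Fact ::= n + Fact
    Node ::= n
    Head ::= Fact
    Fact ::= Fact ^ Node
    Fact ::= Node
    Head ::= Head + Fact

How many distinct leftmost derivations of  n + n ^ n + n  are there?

3

Parse trees for n + n ^ n + n:
  [Head [Head [Fact n + [Fact [Fact [Node n]] ^ [Node n]]]] + [Fact [Node n]]]
  [Head [Head [Fact [Fact n + [Fact [Node n]]] ^ [Node n]]] + [Fact [Node n]]]
  [Head [Head [Head [Fact [Node n]]] + [Fact [Fact [Node n]] ^ [Node n]]] + [Fact [Node n]]]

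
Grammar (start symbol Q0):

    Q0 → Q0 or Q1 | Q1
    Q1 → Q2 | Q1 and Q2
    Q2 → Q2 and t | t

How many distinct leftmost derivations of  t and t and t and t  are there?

8

Parse trees for t and t and t and t:
  [Q0 [Q1 [Q2 [Q2 [Q2 [Q2 t] and t] and t] and t]]]
  [Q0 [Q1 [Q1 [Q2 t]] and [Q2 [Q2 [Q2 t] and t] and t]]]
  [Q0 [Q1 [Q1 [Q2 [Q2 t] and t]] and [Q2 [Q2 t] and t]]]
  [Q0 [Q1 [Q1 [Q1 [Q2 t]] and [Q2 t]] and [Q2 [Q2 t] and t]]]
  [Q0 [Q1 [Q1 [Q2 [Q2 [Q2 t] and t] and t]] and [Q2 t]]]
  [Q0 [Q1 [Q1 [Q1 [Q2 t]] and [Q2 [Q2 t] and t]] and [Q2 t]]]
  [Q0 [Q1 [Q1 [Q1 [Q2 [Q2 t] and t]] and [Q2 t]] and [Q2 t]]]
  [Q0 [Q1 [Q1 [Q1 [Q1 [Q2 t]] and [Q2 t]] and [Q2 t]] and [Q2 t]]]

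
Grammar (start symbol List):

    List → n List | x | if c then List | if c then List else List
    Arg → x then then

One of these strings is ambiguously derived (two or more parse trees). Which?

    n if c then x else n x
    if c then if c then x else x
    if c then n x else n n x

if c then if c then x else x

n if c then x else n x: 1 tree
if c then if c then x else x: 2 trees
if c then n x else n n x: 1 tree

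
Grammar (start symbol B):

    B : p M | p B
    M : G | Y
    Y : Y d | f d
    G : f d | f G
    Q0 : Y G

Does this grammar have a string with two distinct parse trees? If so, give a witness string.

Ambiguous

Witness: p f d

Derivation 1: B ⇒ p M ⇒ p G ⇒ p f d
Derivation 2: B ⇒ p M ⇒ p Y ⇒ p f d

Two distinct leftmost derivations for the same string.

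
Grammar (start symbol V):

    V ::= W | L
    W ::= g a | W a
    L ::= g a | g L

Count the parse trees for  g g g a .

1

Parse trees for g g g a:
  [V [L g [L g [L g a]]]]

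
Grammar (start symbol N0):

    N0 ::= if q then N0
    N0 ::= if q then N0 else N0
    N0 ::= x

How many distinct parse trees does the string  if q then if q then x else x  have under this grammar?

2

Parse trees for if q then if q then x else x:
  [N0 if q then [N0 if q then [N0 x] else [N0 x]]]
  [N0 if q then [N0 if q then [N0 x]] else [N0 x]]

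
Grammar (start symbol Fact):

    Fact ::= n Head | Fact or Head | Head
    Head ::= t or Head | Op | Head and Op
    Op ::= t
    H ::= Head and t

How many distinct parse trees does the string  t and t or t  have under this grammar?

Parse trees for t and t or t:
  [Fact [Fact [Head [Head [Op t]] and [Op t]]] or [Head [Op t]]]

1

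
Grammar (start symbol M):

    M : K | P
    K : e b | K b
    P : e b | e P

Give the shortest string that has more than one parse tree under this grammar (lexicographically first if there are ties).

length 2: e b has 2 parse trees

Two derivations of e b:
  M ⇒ K ⇒ e b
  M ⇒ P ⇒ e b

e b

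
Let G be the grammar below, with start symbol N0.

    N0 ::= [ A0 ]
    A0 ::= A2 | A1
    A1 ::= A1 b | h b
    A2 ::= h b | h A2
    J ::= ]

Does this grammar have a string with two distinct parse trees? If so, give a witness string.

Witness: [ h b ]

Derivation 1: N0 ⇒ [ A0 ] ⇒ [ A2 ] ⇒ [ h b ]
Derivation 2: N0 ⇒ [ A0 ] ⇒ [ A1 ] ⇒ [ h b ]

Two distinct leftmost derivations for the same string.

Ambiguous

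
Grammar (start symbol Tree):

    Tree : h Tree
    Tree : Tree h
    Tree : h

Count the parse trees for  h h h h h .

16

Parse trees for h h h h h (showing first 6 of 16):
  [Tree h [Tree h [Tree h [Tree h [Tree h]]]]]
  [Tree h [Tree h [Tree h [Tree [Tree h] h]]]]
  [Tree h [Tree h [Tree [Tree h [Tree h]] h]]]
  [Tree h [Tree h [Tree [Tree [Tree h] h] h]]]
  [Tree h [Tree [Tree h [Tree h [Tree h]]] h]]
  [Tree h [Tree [Tree h [Tree [Tree h] h]] h]]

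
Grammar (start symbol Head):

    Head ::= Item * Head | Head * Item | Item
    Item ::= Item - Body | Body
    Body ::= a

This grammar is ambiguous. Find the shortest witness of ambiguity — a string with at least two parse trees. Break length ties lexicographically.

length 1: no string has ≥2 trees
length 3: a * a has 2 parse trees

Two derivations of a * a:
  Head ⇒ Item * Head ⇒ Body * Head ⇒ a * Head ⇒ a * Item ⇒ a * Body ⇒ a * a
  Head ⇒ Head * Item ⇒ Item * Item ⇒ Body * Item ⇒ a * Item ⇒ a * Body ⇒ a * a

a * a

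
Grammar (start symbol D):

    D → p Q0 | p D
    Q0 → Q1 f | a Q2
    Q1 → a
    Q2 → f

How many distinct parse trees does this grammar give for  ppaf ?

2

Parse trees for ppaf:
  [D p [D p [Q0 [Q1 a] f]]]
  [D p [D p [Q0 a [Q2 f]]]]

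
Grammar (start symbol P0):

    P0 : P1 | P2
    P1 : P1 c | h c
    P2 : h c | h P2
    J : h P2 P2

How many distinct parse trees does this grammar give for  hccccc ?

1

Parse trees for hccccc:
  [P0 [P1 [P1 [P1 [P1 [P1 h c] c] c] c] c]]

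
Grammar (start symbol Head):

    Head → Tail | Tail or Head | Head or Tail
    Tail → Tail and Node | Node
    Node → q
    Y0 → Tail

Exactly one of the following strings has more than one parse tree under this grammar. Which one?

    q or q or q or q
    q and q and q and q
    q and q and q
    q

q or q or q or q: 8 trees
q and q and q and q: 1 tree
q and q and q: 1 tree
q: 1 tree

q or q or q or q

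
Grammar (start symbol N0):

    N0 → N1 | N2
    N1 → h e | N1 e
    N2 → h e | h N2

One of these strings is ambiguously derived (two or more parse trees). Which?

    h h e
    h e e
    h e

h e

h h e: 1 tree
h e e: 1 tree
h e: 2 trees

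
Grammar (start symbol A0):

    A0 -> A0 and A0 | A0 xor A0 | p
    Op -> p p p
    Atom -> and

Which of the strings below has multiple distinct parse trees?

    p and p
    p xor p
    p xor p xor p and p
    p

p and p: 1 tree
p xor p: 1 tree
p xor p xor p and p: 5 trees
p: 1 tree

p xor p xor p and p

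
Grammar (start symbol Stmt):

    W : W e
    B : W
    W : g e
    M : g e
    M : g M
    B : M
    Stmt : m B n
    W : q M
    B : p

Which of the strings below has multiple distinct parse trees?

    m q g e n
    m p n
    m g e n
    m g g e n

m q g e n: 1 tree
m p n: 1 tree
m g e n: 2 trees
m g g e n: 1 tree

m g e n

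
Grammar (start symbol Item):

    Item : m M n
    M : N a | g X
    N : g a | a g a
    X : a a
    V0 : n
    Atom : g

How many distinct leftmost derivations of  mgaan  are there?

2

Parse trees for mgaan:
  [Item m [M [N g a] a] n]
  [Item m [M g [X a a]] n]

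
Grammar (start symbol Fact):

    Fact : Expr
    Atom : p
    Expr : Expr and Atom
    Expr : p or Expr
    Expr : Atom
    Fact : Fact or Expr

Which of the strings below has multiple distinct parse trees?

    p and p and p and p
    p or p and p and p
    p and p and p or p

p and p and p and p: 1 tree
p or p and p and p: 4 trees
p and p and p or p: 1 tree

p or p and p and p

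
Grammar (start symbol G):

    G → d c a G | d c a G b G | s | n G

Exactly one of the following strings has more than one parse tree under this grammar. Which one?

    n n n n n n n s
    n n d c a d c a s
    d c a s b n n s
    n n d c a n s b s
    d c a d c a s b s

n n n n n n n s: 1 tree
n n d c a d c a s: 1 tree
d c a s b n n s: 1 tree
n n d c a n s b s: 1 tree
d c a d c a s b s: 2 trees

d c a d c a s b s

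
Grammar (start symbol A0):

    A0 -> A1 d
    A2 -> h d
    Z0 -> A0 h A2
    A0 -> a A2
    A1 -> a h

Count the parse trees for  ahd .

2

Parse trees for ahd:
  [A0 [A1 a h] d]
  [A0 a [A2 h d]]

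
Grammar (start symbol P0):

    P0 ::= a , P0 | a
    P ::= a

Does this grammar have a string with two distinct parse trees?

Only P0 is reachable from P0; ignoring the rest: The reachable grammar is A → atom sep A | atom. Each atom is followed by either the separator (recurse) or end-of-string (stop) — no choice point.

Unambiguous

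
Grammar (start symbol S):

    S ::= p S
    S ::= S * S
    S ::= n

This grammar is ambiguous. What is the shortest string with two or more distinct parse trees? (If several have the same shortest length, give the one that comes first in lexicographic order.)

length 1: no string has ≥2 trees
length 2: no string has ≥2 trees
length 3: no string has ≥2 trees
length 4: p n * n has 2 parse trees

Two derivations of p n * n:
  S ⇒ p S ⇒ p S * S ⇒ p n * S ⇒ p n * n
  S ⇒ S * S ⇒ p S * S ⇒ p n * S ⇒ p n * n

p n * n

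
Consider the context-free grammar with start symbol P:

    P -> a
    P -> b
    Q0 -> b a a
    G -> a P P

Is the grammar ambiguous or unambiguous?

Unambiguous

Only P is reachable from P; ignoring the rest: The reachable rules are right-linear with at most one rule per (nonterminal, next-terminal) pair. Each input token forces the next rule, so parsing is deterministic.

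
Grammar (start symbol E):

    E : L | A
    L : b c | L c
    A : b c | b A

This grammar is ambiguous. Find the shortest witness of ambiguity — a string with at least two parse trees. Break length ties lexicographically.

b c

length 2: b c has 2 parse trees

Two derivations of b c:
  E ⇒ L ⇒ b c
  E ⇒ A ⇒ b c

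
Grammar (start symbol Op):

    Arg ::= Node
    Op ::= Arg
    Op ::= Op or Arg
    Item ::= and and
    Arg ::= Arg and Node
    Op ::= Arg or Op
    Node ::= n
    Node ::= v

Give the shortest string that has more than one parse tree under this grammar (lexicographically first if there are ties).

n or n

length 1: no string has ≥2 trees
length 3: n or n has 2 parse trees

Two derivations of n or n:
  Op ⇒ Op or Arg ⇒ Arg or Arg ⇒ Node or Arg ⇒ n or Arg ⇒ n or Node ⇒ n or n
  Op ⇒ Arg or Op ⇒ Node or Op ⇒ n or Op ⇒ n or Arg ⇒ n or Node ⇒ n or n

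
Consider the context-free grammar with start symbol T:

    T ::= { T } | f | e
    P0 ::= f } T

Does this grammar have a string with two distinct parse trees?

Unambiguous

(P0 is unreachable from T, so its rules don't affect L(T).) L(T) is { openⁿ atom closeⁿ : n ≥ 0 }. The bracket depth fixes n, and the derivation is forced at every step.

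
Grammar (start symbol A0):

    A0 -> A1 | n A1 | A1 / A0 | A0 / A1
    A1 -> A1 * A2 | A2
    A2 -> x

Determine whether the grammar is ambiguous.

Witness: x / x

Derivation 1: A0 ⇒ A1 / A0 ⇒ A2 / A0 ⇒ x / A0 ⇒ x / A1 ⇒ x / A2 ⇒ x / x
Derivation 2: A0 ⇒ A0 / A1 ⇒ A1 / A1 ⇒ A2 / A1 ⇒ x / A1 ⇒ x / A2 ⇒ x / x

Two distinct leftmost derivations for the same string.

Ambiguous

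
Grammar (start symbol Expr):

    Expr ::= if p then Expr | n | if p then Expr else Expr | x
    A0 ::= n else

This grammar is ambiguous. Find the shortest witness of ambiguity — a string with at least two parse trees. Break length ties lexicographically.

if p then if p then n else n

length 1: no string has ≥2 trees
length 4: no string has ≥2 trees
length 6: no string has ≥2 trees
length 7: no string has ≥2 trees
length 9: if p then if p then n else n has 2 parse trees

Two derivations of if p then if p then n else n:
  Expr ⇒ if p then Expr ⇒ if p then if p then Expr else Expr ⇒ if p then if p then n else Expr ⇒ if p then if p then n else n
  Expr ⇒ if p then Expr else Expr ⇒ if p then if p then Expr else Expr ⇒ if p then if p then n else Expr ⇒ if p then if p then n else n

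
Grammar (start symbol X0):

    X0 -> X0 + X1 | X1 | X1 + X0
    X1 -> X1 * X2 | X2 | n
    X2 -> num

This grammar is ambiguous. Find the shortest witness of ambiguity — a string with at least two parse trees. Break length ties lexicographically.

length 1: no string has ≥2 trees
length 3: n + n has 2 parse trees

Two derivations of n + n:
  X0 ⇒ X0 + X1 ⇒ X1 + X1 ⇒ n + X1 ⇒ n + n
  X0 ⇒ X1 + X0 ⇒ n + X0 ⇒ n + X1 ⇒ n + n

n + n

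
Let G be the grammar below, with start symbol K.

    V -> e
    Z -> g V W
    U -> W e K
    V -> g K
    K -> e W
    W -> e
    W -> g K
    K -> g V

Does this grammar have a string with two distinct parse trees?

Unambiguous

(Z, U are unreachable from K, so their rules don't affect L(K).) Restricted to the reachable nonterminals, every rule has the form A → t or A → t B, and no two rules for the same A share a first terminal. The grammar encodes a DFA — one run per string.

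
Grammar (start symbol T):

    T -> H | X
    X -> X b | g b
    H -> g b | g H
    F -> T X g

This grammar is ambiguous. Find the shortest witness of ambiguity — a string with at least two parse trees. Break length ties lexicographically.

length 2: g b has 2 parse trees

Two derivations of g b:
  T ⇒ H ⇒ g b
  T ⇒ X ⇒ g b

g b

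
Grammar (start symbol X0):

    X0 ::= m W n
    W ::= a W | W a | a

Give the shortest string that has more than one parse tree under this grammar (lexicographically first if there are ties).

length 3: no string has ≥2 trees
length 4: m a a n has 2 parse trees

Two derivations of m a a n:
  X0 ⇒ m W n ⇒ m a W n ⇒ m a a n
  X0 ⇒ m W n ⇒ m W a n ⇒ m a a n

m a a n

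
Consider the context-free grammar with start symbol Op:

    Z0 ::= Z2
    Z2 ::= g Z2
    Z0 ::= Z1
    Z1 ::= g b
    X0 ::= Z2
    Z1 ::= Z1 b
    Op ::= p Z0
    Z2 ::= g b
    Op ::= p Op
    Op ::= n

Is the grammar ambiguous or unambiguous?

Witness: p g b

Derivation 1: Op ⇒ p Z0 ⇒ p Z2 ⇒ p g b
Derivation 2: Op ⇒ p Z0 ⇒ p Z1 ⇒ p g b

Two distinct leftmost derivations for the same string.

Ambiguous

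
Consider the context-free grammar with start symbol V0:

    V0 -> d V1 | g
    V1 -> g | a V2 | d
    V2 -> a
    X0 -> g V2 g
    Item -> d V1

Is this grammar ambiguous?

Unambiguous

(X0, Item are unreachable from V0, so their rules don't affect L(V0).) Each reachable nonterminal has at most one production per leading terminal, and all productions are right-linear; the derivation is determined token-by-token.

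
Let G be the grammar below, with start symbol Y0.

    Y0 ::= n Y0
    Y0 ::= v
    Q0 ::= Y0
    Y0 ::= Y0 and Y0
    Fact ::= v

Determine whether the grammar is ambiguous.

Witness: n v and v

Derivation 1: Y0 ⇒ n Y0 ⇒ n Y0 and Y0 ⇒ n v and Y0 ⇒ n v and v
Derivation 2: Y0 ⇒ Y0 and Y0 ⇒ n Y0 and Y0 ⇒ n v and Y0 ⇒ n v and v

Two distinct leftmost derivations for the same string.

Ambiguous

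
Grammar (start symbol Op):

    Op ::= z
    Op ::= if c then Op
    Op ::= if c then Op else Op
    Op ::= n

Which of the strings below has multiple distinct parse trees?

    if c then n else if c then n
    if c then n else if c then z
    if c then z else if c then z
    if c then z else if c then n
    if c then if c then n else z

if c then if c then n else z

if c then n else if c then n: 1 tree
if c then n else if c then z: 1 tree
if c then z else if c then z: 1 tree
if c then z else if c then n: 1 tree
if c then if c then n else z: 2 trees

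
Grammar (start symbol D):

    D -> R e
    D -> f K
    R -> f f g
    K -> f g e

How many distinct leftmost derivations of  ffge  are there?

Parse trees for ffge:
  [D [R f f g] e]
  [D f [K f g e]]

2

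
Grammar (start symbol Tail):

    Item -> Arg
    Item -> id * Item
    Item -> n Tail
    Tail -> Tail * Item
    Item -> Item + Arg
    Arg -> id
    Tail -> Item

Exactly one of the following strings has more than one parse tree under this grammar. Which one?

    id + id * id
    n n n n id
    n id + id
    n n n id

id + id * id: 1 tree
n n n n id: 1 tree
n id + id: 2 trees
n n n id: 1 tree

n id + id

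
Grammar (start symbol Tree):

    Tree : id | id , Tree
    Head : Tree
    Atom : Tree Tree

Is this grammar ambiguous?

Only Tree is reachable from Tree; ignoring the rest: The reachable grammar is A → atom sep A | atom. Each atom is followed by either the separator (recurse) or end-of-string (stop) — no choice point.

Unambiguous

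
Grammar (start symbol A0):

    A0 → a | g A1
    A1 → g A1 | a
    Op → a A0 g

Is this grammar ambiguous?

Unambiguous

Only A0, A1 are reachable from A0; ignoring the rest: The reachable rules are right-linear with at most one rule per (nonterminal, next-terminal) pair. Each input token forces the next rule, so parsing is deterministic.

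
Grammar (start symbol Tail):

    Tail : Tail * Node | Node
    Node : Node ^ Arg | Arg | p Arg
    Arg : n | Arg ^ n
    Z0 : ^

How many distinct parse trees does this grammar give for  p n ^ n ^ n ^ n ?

8

Parse trees for p n ^ n ^ n ^ n:
  [Tail [Node [Node p [Arg n]] ^ [Arg [Arg [Arg n] ^ n] ^ n]]]
  [Tail [Node [Node [Node p [Arg n]] ^ [Arg n]] ^ [Arg [Arg n] ^ n]]]
  [Tail [Node [Node p [Arg [Arg n] ^ n]] ^ [Arg [Arg n] ^ n]]]
  [Tail [Node [Node [Node p [Arg n]] ^ [Arg [Arg n] ^ n]] ^ [Arg n]]]
  [Tail [Node [Node [Node [Node p [Arg n]] ^ [Arg n]] ^ [Arg n]] ^ [Arg n]]]
  [Tail [Node [Node [Node p [Arg [Arg n] ^ n]] ^ [Arg n]] ^ [Arg n]]]
  [Tail [Node [Node p [Arg [Arg [Arg n] ^ n] ^ n]] ^ [Arg n]]]
  [Tail [Node p [Arg [Arg [Arg [Arg n] ^ n] ^ n] ^ n]]]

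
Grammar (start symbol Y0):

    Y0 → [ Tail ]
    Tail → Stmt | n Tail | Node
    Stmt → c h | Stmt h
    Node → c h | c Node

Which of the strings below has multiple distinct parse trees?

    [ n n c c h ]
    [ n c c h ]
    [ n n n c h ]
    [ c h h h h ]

[ n n c c h ]: 1 tree
[ n c c h ]: 1 tree
[ n n n c h ]: 2 trees
[ c h h h h ]: 1 tree

[ n n n c h ]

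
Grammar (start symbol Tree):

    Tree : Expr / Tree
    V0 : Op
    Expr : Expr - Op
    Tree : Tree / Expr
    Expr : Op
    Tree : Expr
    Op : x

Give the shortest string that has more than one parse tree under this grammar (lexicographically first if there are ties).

length 1: no string has ≥2 trees
length 3: x / x has 2 parse trees

Two derivations of x / x:
  Tree ⇒ Expr / Tree ⇒ Op / Tree ⇒ x / Tree ⇒ x / Expr ⇒ x / Op ⇒ x / x
  Tree ⇒ Tree / Expr ⇒ Expr / Expr ⇒ Op / Expr ⇒ x / Expr ⇒ x / Op ⇒ x / x

x / x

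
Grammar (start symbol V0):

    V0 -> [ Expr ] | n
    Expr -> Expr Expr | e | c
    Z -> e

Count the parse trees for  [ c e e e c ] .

Parse trees for [ c e e e c ] (showing first 6 of 14):
  [V0 [ [Expr [Expr c] [Expr [Expr e] [Expr [Expr e] [Expr [Expr e] [Expr c]]]]] ]]
  [V0 [ [Expr [Expr c] [Expr [Expr e] [Expr [Expr [Expr e] [Expr e]] [Expr c]]]] ]]
  [V0 [ [Expr [Expr c] [Expr [Expr [Expr e] [Expr e]] [Expr [Expr e] [Expr c]]]] ]]
  [V0 [ [Expr [Expr c] [Expr [Expr [Expr e] [Expr [Expr e] [Expr e]]] [Expr c]]] ]]
  [V0 [ [Expr [Expr c] [Expr [Expr [Expr [Expr e] [Expr e]] [Expr e]] [Expr c]]] ]]
  [V0 [ [Expr [Expr [Expr c] [Expr e]] [Expr [Expr e] [Expr [Expr e] [Expr c]]]] ]]

14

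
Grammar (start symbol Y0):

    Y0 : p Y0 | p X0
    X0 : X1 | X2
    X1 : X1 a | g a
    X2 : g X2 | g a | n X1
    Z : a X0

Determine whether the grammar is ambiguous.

Witness: p g a

Derivation 1: Y0 ⇒ p X0 ⇒ p X1 ⇒ p g a
Derivation 2: Y0 ⇒ p X0 ⇒ p X2 ⇒ p g a

Two distinct leftmost derivations for the same string.

Ambiguous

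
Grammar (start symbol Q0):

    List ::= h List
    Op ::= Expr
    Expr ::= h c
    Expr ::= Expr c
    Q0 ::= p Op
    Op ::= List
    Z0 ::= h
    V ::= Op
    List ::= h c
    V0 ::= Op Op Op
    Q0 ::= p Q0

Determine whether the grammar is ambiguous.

Ambiguous

Witness: p h c

Derivation 1: Q0 ⇒ p Op ⇒ p Expr ⇒ p h c
Derivation 2: Q0 ⇒ p Op ⇒ p List ⇒ p h c

Two distinct leftmost derivations for the same string.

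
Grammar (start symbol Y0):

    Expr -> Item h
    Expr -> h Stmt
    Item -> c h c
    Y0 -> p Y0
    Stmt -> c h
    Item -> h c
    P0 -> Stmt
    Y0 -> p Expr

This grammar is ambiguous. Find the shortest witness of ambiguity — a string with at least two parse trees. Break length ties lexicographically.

p h c h

length 4: p h c h has 2 parse trees

Two derivations of p h c h:
  Y0 ⇒ p Expr ⇒ p Item h ⇒ p h c h
  Y0 ⇒ p Expr ⇒ p h Stmt ⇒ p h c h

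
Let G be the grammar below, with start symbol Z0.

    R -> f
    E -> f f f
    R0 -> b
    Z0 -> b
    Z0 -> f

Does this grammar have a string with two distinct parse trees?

Unambiguous

(R, R0, E are unreachable from Z0, so their rules don't affect L(Z0).) Each reachable nonterminal has at most one production per leading terminal, and all productions are right-linear; the derivation is determined token-by-token.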